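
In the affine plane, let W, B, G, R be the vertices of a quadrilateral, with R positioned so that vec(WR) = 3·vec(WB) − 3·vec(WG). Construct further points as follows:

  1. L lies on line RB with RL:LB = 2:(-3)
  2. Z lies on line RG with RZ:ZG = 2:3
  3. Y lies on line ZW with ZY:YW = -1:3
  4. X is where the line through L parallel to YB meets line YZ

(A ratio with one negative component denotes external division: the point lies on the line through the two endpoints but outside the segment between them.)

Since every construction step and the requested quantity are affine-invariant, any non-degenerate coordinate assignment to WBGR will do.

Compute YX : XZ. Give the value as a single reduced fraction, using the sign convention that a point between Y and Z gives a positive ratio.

Set W = (0, 0), B = (1, 0), G = (0, 1), R = (3, -3); any affine frame gives the same invariant.
1. L lies on line RB with RL:LB = 2:(-3) ⇒ L = (7, -9)
2. Z lies on line RG with RZ:ZG = 2:3 ⇒ Z = (9/5, -7/5)
3. Y lies on line ZW with ZY:YW = -1:3 ⇒ Y = (27/10, -21/10)
4. X is where the line through L parallel to YB meets line YZ ⇒ X = (-27/35, 3/5)
X = Y + t·(Z−Y) with t = 27/7, so YX:XZ = t:(1−t) = 27/7:-20/7

YX:XZ = -27/20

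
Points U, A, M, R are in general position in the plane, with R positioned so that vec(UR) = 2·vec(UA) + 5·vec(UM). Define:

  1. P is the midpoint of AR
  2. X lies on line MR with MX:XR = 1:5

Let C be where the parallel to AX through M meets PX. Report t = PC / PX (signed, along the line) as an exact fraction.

Assign U = (0, 0), A = (1, 0), M = (0, 1), R = (2, 5) — the answer is frame-independent, so this choice is without loss of generality.
1. P is the midpoint of AR ⇒ P = (3/2, 5/2)
2. X lies on line MR with MX:XR = 1:5 ⇒ X = (1/3, 5/3)
through M parallel to AX: direction (-2/3, 5/3); meets PX at C = (-2/15, 4/3)
C = P + t·(X−P) with t = 7/5

t = 7/5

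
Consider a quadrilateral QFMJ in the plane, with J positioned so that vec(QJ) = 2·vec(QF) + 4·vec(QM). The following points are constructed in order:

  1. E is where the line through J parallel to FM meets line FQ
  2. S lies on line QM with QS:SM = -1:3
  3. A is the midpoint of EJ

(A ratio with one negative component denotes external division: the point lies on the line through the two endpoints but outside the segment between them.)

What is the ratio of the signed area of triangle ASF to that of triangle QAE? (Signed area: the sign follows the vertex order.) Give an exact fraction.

[ASF]:[QAE] = -1/24

Choose coordinates Q = (0, 0), F = (1, 0), M = (0, 1), J = (2, 4).
1. E is where the line through J parallel to FM meets line FQ ⇒ E = (6, 0)
2. S lies on line QM with QS:SM = -1:3 ⇒ S = (0, -1/2)
3. A is the midpoint of EJ ⇒ A = (4, 2)
2·[ASF] = 1/2, 2·[QAE] = -12
[ASF]:[QAE] = 1/2:-12 = -1/24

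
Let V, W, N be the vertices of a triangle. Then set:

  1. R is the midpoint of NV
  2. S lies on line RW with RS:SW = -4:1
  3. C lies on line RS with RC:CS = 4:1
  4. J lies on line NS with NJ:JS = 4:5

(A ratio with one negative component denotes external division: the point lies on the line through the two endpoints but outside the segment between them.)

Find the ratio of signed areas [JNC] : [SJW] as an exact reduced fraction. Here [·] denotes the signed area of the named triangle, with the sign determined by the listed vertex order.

[JNC]:[SJW] = 16/25

Choose coordinates V = (0, 0), W = (1, 0), N = (0, 1).
1. R is the midpoint of NV ⇒ R = (0, 1/2)
2. S lies on line RW with RS:SW = -4:1 ⇒ S = (4/3, -1/6)
3. C lies on line RS with RC:CS = 4:1 ⇒ C = (16/15, -1/30)
4. J lies on line NS with NJ:JS = 4:5 ⇒ J = (16/27, 13/27)
2·[JNC] = 8/135, 2·[SJW] = 5/54
[JNC]:[SJW] = 8/135:5/54 = 16/25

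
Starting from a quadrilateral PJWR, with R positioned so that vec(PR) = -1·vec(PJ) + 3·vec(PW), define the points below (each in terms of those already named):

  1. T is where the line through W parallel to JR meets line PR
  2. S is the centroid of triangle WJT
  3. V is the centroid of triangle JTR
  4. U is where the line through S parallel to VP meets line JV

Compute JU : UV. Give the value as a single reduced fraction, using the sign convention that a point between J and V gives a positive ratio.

JU:UV = 34/11

Choose coordinates P = (0, 0), J = (1, 0), W = (0, 1), R = (-1, 3).
1. T is where the line through W parallel to JR meets line PR ⇒ T = (-2/3, 2)
2. S is the centroid of triangle WJT ⇒ S = (1/9, 1)
3. V is the centroid of triangle JTR ⇒ V = (-2/9, 5/3)
4. U is where the line through S parallel to VP meets line JV ⇒ U = (31/405, 34/27)
U = J + t·(V−J) with t = 34/45, so JU:UV = t:(1−t) = 34/45:11/45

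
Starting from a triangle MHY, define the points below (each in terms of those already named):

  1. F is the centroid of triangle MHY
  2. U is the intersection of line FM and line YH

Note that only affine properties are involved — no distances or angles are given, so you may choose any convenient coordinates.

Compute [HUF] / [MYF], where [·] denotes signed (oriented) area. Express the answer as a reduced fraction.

Set M = (0, 0), H = (1, 0), Y = (0, 1); any affine frame gives the same invariant.
1. F is the centroid of triangle MHY ⇒ F = (1/3, 1/3)
2. U is the intersection of line FM and line YH ⇒ U = (1/2, 1/2)
2·[HUF] = 1/6, 2·[MYF] = -1/3
[HUF]:[MYF] = 1/6:-1/3 = -1/2

[HUF]:[MYF] = -1/2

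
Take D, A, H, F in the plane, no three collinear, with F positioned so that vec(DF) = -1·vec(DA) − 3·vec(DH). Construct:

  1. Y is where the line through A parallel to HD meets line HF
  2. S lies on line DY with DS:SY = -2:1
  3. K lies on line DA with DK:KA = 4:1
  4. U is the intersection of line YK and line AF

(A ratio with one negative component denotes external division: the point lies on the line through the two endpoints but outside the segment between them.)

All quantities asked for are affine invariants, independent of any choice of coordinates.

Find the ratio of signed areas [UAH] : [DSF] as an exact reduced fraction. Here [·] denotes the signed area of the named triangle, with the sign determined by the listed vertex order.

[UAH]:[DSF] = 25/188

Work in coordinates with D = (0, 0), A = (1, 0), H = (0, 1), F = (-1, -3).
1. Y is where the line through A parallel to HD meets line HF ⇒ Y = (1, 5)
2. S lies on line DY with DS:SY = -2:1 ⇒ S = (2, 10)
3. K lies on line DA with DK:KA = 4:1 ⇒ K = (4/5, 0)
4. U is the intersection of line YK and line AF ⇒ U = (37/47, -15/47)
2·[UAH] = 25/47, 2·[DSF] = 4
[UAH]:[DSF] = 25/47:4 = 25/188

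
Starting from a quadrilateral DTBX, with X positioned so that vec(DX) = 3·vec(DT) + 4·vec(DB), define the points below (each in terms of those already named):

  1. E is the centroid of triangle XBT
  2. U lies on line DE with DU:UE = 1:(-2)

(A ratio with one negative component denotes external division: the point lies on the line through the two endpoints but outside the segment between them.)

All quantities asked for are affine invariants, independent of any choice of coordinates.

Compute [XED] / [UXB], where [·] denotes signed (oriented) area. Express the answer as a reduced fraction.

Work in coordinates with D = (0, 0), T = (1, 0), B = (0, 1), X = (3, 4).
1. E is the centroid of triangle XBT ⇒ E = (4/3, 5/3)
2. U lies on line DE with DU:UE = 1:(-2) ⇒ U = (-4/3, -5/3)
2·[XED] = -1/3, 2·[UXB] = 4
[XED]:[UXB] = -1/3:4 = -1/12

[XED]:[UXB] = -1/12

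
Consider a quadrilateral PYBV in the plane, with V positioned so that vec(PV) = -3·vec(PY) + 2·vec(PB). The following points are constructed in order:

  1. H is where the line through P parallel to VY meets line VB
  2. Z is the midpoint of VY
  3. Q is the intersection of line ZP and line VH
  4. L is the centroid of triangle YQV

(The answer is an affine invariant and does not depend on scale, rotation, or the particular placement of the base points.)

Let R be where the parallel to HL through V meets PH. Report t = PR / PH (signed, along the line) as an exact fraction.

t = 25/21

Assign P = (0, 0), Y = (1, 0), B = (0, 1), V = (-3, 2) — the answer is frame-independent, so this choice is without loss of generality.
1. H is where the line through P parallel to VY meets line VB ⇒ H = (-6, 3)
2. Z is the midpoint of VY ⇒ Z = (-1, 1)
3. Q is the intersection of line ZP and line VH ⇒ Q = (-3/2, 3/2)
4. L is the centroid of triangle YQV ⇒ L = (-7/6, 7/6)
through V parallel to HL: direction (29/6, -11/6); meets PH at R = (-50/7, 25/7)
R = P + t·(H−P) with t = 25/21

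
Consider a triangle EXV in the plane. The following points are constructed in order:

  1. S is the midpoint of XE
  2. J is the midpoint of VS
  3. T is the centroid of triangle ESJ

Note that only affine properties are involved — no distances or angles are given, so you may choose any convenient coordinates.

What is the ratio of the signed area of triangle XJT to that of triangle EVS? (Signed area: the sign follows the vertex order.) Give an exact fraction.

[XJT]:[EVS] = -1/2

Choose coordinates E = (0, 0), X = (1, 0), V = (0, 1).
1. S is the midpoint of XE ⇒ S = (1/2, 0)
2. J is the midpoint of VS ⇒ J = (1/4, 1/2)
3. T is the centroid of triangle ESJ ⇒ T = (1/4, 1/6)
2·[XJT] = 1/4, 2·[EVS] = -1/2
[XJT]:[EVS] = 1/4:-1/2 = -1/2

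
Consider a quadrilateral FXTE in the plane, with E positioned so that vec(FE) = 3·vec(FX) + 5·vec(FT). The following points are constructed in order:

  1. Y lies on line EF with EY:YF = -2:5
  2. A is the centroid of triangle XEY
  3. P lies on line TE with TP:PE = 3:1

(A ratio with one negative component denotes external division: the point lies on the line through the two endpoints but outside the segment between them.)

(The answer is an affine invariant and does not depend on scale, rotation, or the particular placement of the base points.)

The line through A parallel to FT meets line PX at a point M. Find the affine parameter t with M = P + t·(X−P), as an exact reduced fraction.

Choose coordinates F = (0, 0), X = (1, 0), T = (0, 1), E = (3, 5).
1. Y lies on line EF with EY:YF = -2:5 ⇒ Y = (5, 25/3)
2. A is the centroid of triangle XEY ⇒ A = (3, 40/9)
3. P lies on line TE with TP:PE = 3:1 ⇒ P = (9/4, 4)
through A parallel to FT: direction (0, 1); meets PX at M = (3, 32/5)
M = P + t·(X−P) with t = -3/5

t = -3/5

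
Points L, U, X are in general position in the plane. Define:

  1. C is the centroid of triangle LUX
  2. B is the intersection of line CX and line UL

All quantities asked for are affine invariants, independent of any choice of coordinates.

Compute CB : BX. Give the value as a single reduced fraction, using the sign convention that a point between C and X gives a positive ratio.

CB:BX = -1/3

Choose coordinates L = (0, 0), U = (1, 0), X = (0, 1).
1. C is the centroid of triangle LUX ⇒ C = (1/3, 1/3)
2. B is the intersection of line CX and line UL ⇒ B = (1/2, 0)
B = C + t·(X−C) with t = -1/2, so CB:BX = t:(1−t) = -1/2:3/2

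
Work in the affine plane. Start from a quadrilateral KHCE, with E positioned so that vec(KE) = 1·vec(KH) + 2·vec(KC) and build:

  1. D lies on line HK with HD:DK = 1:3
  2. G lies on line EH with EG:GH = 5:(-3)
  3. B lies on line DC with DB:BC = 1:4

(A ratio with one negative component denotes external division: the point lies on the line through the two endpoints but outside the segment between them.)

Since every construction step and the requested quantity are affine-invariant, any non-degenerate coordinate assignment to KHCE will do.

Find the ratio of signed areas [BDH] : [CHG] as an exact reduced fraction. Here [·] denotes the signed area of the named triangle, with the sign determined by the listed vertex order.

Work in coordinates with K = (0, 0), H = (1, 0), C = (0, 1), E = (1, 2).
1. D lies on line HK with HD:DK = 1:3 ⇒ D = (3/4, 0)
2. G lies on line EH with EG:GH = 5:(-3) ⇒ G = (1, -3)
3. B lies on line DC with DB:BC = 1:4 ⇒ B = (3/5, 1/5)
2·[BDH] = 1/20, 2·[CHG] = -3
[BDH]:[CHG] = 1/20:-3 = -1/60

[BDH]:[CHG] = -1/60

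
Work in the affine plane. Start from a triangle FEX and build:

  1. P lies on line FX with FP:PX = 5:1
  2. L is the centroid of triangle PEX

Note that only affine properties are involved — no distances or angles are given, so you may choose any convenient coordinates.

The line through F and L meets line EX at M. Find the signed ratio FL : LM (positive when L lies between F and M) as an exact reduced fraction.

FL:LM = 17

Assign F = (0, 0), E = (1, 0), X = (0, 1) — the answer is frame-independent, so this choice is without loss of generality.
1. P lies on line FX with FP:PX = 5:1 ⇒ P = (0, 5/6)
2. L is the centroid of triangle PEX ⇒ L = (1/3, 11/18)
line FL meets EX at M = (6/17, 11/17)
L = F + t·(M−F) with t = 17/18, so FL:LM = 17/18:1/18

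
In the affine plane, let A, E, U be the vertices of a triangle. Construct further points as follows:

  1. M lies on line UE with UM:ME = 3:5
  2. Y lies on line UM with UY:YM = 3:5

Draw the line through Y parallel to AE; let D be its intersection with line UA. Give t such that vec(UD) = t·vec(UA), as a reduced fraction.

Set A = (0, 0), E = (1, 0), U = (0, 1); any affine frame gives the same invariant.
1. M lies on line UE with UM:ME = 3:5 ⇒ M = (3/8, 5/8)
2. Y lies on line UM with UY:YM = 3:5 ⇒ Y = (9/64, 55/64)
through Y parallel to AE: direction (1, 0); meets UA at D = (0, 55/64)
D = U + t·(A−U) with t = 9/64

t = 9/64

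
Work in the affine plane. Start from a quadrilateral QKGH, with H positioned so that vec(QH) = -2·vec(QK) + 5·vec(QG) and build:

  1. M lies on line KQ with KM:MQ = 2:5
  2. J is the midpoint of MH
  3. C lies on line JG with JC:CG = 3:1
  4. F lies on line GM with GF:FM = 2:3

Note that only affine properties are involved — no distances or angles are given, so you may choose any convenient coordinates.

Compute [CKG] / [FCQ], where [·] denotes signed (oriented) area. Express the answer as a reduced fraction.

[CKG]:[FCQ] = -60/137

Assign Q = (0, 0), K = (1, 0), G = (0, 1), H = (-2, 5) — the answer is frame-independent, so this choice is without loss of generality.
1. M lies on line KQ with KM:MQ = 2:5 ⇒ M = (5/7, 0)
2. J is the midpoint of MH ⇒ J = (-9/14, 5/2)
3. C lies on line JG with JC:CG = 3:1 ⇒ C = (-9/56, 11/8)
4. F lies on line GM with GF:FM = 2:3 ⇒ F = (2/7, 3/5)
2·[CKG] = -3/14, 2·[FCQ] = 137/280
[CKG]:[FCQ] = -3/14:137/280 = -60/137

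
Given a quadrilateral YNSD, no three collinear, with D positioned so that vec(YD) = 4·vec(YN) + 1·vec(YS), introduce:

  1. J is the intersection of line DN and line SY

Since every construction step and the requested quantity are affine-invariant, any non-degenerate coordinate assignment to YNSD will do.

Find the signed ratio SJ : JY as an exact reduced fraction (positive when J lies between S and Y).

SJ:JY = -4

Set Y = (0, 0), N = (1, 0), S = (0, 1), D = (4, 1); any affine frame gives the same invariant.
1. J is the intersection of line DN and line SY ⇒ J = (0, -1/3)
J = S + t·(Y−S) with t = 4/3, so SJ:JY = t:(1−t) = 4/3:-1/3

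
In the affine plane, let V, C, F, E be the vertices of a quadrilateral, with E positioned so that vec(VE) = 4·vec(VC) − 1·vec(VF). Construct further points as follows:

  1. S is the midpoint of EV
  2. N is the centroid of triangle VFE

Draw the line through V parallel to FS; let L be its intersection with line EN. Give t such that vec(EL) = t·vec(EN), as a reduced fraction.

t = 2

Assign V = (0, 0), C = (1, 0), F = (0, 1), E = (4, -1) — the answer is frame-independent, so this choice is without loss of generality.
1. S is the midpoint of EV ⇒ S = (2, -1/2)
2. N is the centroid of triangle VFE ⇒ N = (4/3, 0)
through V parallel to FS: direction (2, -3/2); meets EN at L = (-4/3, 1)
L = E + t·(N−E) with t = 2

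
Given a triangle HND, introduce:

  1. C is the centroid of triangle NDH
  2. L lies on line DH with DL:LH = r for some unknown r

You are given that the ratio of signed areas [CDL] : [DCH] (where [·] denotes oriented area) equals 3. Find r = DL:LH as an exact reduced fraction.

Choose coordinates H = (0, 0), N = (1, 0), D = (0, 1).
1. C is the centroid of triangle NDH ⇒ C = (1/3, 1/3)
2. With DL:LH = r, write λ = r/(r+1) so L = D + λ·(H−D); L is affine-linear in λ
Every point depending on L is an affine combination of L and λ-independent points, so each such coordinate is linear in λ; the λ² term in each signed area is a multiple of (H−D)×(H−D) = 0, so 2·[CDL] and 2·[DCH] are each linear in λ. Evaluating at λ=0 and λ=1:
  2·[CDL] = 1/3·λ,   2·[DCH] = -1/3
So [CDL]:[DCH] = (1/3·λ) / (-1/3). Setting this equal to 3:
  1/3·λ = 3·(-1/3)  ⇒  λ = -3
Then r = λ/(1−λ) = (-3)/(4) = -3/4. Check: with r = -3/4, L = (0, 4) and [CDL]:[DCH] = 3 as required.

r = -3/4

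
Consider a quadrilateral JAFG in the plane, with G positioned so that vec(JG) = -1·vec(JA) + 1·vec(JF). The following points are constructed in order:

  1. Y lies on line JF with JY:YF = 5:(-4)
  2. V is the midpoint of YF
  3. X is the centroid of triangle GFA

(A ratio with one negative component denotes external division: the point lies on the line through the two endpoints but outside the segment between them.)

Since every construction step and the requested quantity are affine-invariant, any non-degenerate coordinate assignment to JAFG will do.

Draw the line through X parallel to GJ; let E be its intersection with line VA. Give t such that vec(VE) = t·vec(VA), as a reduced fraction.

Assign J = (0, 0), A = (1, 0), F = (0, 1), G = (-1, 1) — the answer is frame-independent, so this choice is without loss of generality.
1. Y lies on line JF with JY:YF = 5:(-4) ⇒ Y = (0, 5)
2. V is the midpoint of YF ⇒ V = (0, 3)
3. X is the centroid of triangle GFA ⇒ X = (0, 2/3)
through X parallel to GJ: direction (1, -1); meets VA at E = (7/6, -1/2)
E = V + t·(A−V) with t = 7/6

t = 7/6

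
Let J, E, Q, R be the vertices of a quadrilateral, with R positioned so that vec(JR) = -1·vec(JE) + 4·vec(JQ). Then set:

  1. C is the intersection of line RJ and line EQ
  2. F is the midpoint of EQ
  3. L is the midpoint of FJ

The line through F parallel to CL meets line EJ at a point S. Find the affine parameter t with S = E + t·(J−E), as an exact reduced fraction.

t = 3/13

Work in coordinates with J = (0, 0), E = (1, 0), Q = (0, 1), R = (-1, 4).
1. C is the intersection of line RJ and line EQ ⇒ C = (-1/3, 4/3)
2. F is the midpoint of EQ ⇒ F = (1/2, 1/2)
3. L is the midpoint of FJ ⇒ L = (1/4, 1/4)
through F parallel to CL: direction (7/12, -13/12); meets EJ at S = (10/13, 0)
S = E + t·(J−E) with t = 3/13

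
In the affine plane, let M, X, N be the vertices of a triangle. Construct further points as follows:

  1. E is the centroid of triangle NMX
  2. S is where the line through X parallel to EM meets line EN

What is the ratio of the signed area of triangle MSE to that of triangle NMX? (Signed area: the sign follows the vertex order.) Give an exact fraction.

Choose coordinates M = (0, 0), X = (1, 0), N = (0, 1).
1. E is the centroid of triangle NMX ⇒ E = (1/3, 1/3)
2. S is where the line through X parallel to EM meets line EN ⇒ S = (2/3, -1/3)
2·[MSE] = 1/3, 2·[NMX] = 1
[MSE]:[NMX] = 1/3:1 = 1/3

[MSE]:[NMX] = 1/3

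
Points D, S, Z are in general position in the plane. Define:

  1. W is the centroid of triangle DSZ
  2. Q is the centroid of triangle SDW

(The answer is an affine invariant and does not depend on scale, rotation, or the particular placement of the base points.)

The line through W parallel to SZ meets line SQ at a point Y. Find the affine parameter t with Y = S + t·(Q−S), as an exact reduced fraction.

t = 3/4

Set D = (0, 0), S = (1, 0), Z = (0, 1); any affine frame gives the same invariant.
1. W is the centroid of triangle DSZ ⇒ W = (1/3, 1/3)
2. Q is the centroid of triangle SDW ⇒ Q = (4/9, 1/9)
through W parallel to SZ: direction (-1, 1); meets SQ at Y = (7/12, 1/12)
Y = S + t·(Q−S) with t = 3/4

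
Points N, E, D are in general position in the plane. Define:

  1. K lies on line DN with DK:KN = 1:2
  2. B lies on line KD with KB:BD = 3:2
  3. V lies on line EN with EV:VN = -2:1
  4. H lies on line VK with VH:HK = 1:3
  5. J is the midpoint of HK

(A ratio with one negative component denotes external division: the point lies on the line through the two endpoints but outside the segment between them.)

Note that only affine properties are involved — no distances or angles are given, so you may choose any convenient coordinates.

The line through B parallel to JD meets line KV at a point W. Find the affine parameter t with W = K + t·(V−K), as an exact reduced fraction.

t = 9/40

Assign N = (0, 0), E = (1, 0), D = (0, 1) — the answer is frame-independent, so this choice is without loss of generality.
1. K lies on line DN with DK:KN = 1:2 ⇒ K = (0, 2/3)
2. B lies on line KD with KB:BD = 3:2 ⇒ B = (0, 13/15)
3. V lies on line EN with EV:VN = -2:1 ⇒ V = (-1, 0)
4. H lies on line VK with VH:HK = 1:3 ⇒ H = (-3/4, 1/6)
5. J is the midpoint of HK ⇒ J = (-3/8, 5/12)
through B parallel to JD: direction (3/8, 7/12); meets KV at W = (-9/40, 31/60)
W = K + t·(V−K) with t = 9/40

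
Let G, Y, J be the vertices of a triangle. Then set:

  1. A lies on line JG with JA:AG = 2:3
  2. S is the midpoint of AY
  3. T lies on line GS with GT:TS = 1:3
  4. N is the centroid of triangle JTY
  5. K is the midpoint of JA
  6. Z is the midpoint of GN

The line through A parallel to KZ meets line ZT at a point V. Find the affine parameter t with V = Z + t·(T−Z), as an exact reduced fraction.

t = 9/14

Set G = (0, 0), Y = (1, 0), J = (0, 1); any affine frame gives the same invariant.
1. A lies on line JG with JA:AG = 2:3 ⇒ A = (0, 3/5)
2. S is the midpoint of AY ⇒ S = (1/2, 3/10)
3. T lies on line GS with GT:TS = 1:3 ⇒ T = (1/8, 3/40)
4. N is the centroid of triangle JTY ⇒ N = (3/8, 43/120)
5. K is the midpoint of JA ⇒ K = (0, 4/5)
6. Z is the midpoint of GN ⇒ Z = (3/16, 43/240)
through A parallel to KZ: direction (3/16, -149/240); meets ZT at V = (33/224, 377/3360)
V = Z + t·(T−Z) with t = 9/14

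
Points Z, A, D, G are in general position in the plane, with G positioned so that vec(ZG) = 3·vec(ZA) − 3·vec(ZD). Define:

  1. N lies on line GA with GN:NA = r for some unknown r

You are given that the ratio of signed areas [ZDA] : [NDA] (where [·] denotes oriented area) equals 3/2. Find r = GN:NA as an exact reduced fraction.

r = 1/2

Set Z = (0, 0), A = (1, 0), D = (0, 1), G = (3, -3); any affine frame gives the same invariant.
1. With GN:NA = r, write λ = r/(r+1) so N = G + λ·(A−G); N is affine-linear in λ
Every point depending on N is an affine combination of N and λ-independent points, so each such coordinate is linear in λ; the λ² term in each signed area is a multiple of (A−G)×(A−G) = 0, so 2·[ZDA] and 2·[NDA] are each linear in λ. Evaluating at λ=0 and λ=1:
  2·[ZDA] = -1,   2·[NDA] = λ − 1
So [ZDA]:[NDA] = (-1) / (λ − 1). Setting this equal to 3/2:
  -1 = 3/2·(λ − 1)  ⇒  λ = 1/3
Then r = λ/(1−λ) = (1/3)/(2/3) = 1/2. Check: with r = 1/2, N = (7/3, -2) and [ZDA]:[NDA] = 3/2 as required.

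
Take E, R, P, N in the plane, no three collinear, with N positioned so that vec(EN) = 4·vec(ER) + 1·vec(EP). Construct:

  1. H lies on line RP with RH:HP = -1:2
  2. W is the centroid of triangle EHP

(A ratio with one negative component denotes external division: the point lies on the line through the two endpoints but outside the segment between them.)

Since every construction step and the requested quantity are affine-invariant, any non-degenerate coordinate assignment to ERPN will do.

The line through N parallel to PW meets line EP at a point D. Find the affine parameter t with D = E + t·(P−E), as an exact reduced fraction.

Choose coordinates E = (0, 0), R = (1, 0), P = (0, 1), N = (4, 1).
1. H lies on line RP with RH:HP = -1:2 ⇒ H = (2, -1)
2. W is the centroid of triangle EHP ⇒ W = (2/3, 0)
through N parallel to PW: direction (2/3, -1); meets EP at D = (0, 7)
D = E + t·(P−E) with t = 7

t = 7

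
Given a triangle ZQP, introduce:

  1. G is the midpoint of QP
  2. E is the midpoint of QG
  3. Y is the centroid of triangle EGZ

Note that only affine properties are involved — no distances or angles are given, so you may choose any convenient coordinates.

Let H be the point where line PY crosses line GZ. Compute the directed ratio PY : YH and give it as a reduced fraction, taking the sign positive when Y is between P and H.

Work in coordinates with Z = (0, 0), Q = (1, 0), P = (0, 1).
1. G is the midpoint of QP ⇒ G = (1/2, 1/2)
2. E is the midpoint of QG ⇒ E = (3/4, 1/4)
3. Y is the centroid of triangle EGZ ⇒ Y = (5/12, 1/4)
line PY meets GZ at H = (5/14, 5/14)
Y = P + t·(H−P) with t = 7/6, so PY:YH = 7/6:-1/6

PY:YH = -7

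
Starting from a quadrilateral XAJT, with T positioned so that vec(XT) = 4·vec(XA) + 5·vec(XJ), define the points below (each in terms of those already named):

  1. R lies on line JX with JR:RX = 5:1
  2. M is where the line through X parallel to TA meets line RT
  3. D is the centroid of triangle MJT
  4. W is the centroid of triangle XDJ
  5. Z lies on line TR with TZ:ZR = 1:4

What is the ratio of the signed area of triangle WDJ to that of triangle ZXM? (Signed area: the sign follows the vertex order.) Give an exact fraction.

[WDJ]:[ZXM] = -40/39

Assign X = (0, 0), A = (1, 0), J = (0, 1), T = (4, 5) — the answer is frame-independent, so this choice is without loss of generality.
1. R lies on line JX with JR:RX = 5:1 ⇒ R = (0, 1/6)
2. M is where the line through X parallel to TA meets line RT ⇒ M = (4/11, 20/33)
3. D is the centroid of triangle MJT ⇒ D = (16/11, 218/99)
4. W is the centroid of triangle XDJ ⇒ W = (16/33, 317/297)
5. Z lies on line TR with TZ:ZR = 1:4 ⇒ Z = (16/5, 121/30)
2·[WDJ] = 16/33, 2·[ZXM] = -26/55
[WDJ]:[ZXM] = 16/33:-26/55 = -40/39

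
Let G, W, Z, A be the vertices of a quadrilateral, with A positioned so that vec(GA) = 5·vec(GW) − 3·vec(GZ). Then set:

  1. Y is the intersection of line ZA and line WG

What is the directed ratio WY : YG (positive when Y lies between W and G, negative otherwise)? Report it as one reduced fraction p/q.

Choose coordinates G = (0, 0), W = (1, 0), Z = (0, 1), A = (5, -3).
1. Y is the intersection of line ZA and line WG ⇒ Y = (5/4, 0)
Y = W + t·(G−W) with t = -1/4, so WY:YG = t:(1−t) = -1/4:5/4

WY:YG = -1/5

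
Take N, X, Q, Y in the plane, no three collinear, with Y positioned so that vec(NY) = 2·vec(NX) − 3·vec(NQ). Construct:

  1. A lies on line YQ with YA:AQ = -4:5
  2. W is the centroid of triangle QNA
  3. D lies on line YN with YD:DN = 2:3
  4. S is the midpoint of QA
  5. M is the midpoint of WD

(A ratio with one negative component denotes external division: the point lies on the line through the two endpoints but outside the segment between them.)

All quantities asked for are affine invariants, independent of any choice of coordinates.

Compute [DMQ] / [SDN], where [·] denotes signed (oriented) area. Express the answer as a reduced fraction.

Set N = (0, 0), X = (1, 0), Q = (0, 1), Y = (2, -3); any affine frame gives the same invariant.
1. A lies on line YQ with YA:AQ = -4:5 ⇒ A = (10, -19)
2. W is the centroid of triangle QNA ⇒ W = (10/3, -6)
3. D lies on line YN with YD:DN = 2:3 ⇒ D = (6/5, -9/5)
4. S is the midpoint of QA ⇒ S = (5, -9)
5. M is the midpoint of WD ⇒ M = (34/15, -39/10)
2·[DMQ] = 7/15, 2·[SDN] = 9/5
[DMQ]:[SDN] = 7/15:9/5 = 7/27

[DMQ]:[SDN] = 7/27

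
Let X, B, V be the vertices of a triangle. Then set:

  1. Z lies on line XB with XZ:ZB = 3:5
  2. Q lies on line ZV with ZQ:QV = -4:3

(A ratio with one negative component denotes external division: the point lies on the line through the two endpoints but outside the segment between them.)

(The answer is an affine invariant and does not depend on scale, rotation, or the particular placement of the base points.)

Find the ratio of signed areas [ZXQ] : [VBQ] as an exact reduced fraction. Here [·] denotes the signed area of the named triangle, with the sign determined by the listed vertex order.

Set X = (0, 0), B = (1, 0), V = (0, 1); any affine frame gives the same invariant.
1. Z lies on line XB with XZ:ZB = 3:5 ⇒ Z = (3/8, 0)
2. Q lies on line ZV with ZQ:QV = -4:3 ⇒ Q = (-9/8, 4)
2·[ZXQ] = -3/2, 2·[VBQ] = 15/8
[ZXQ]:[VBQ] = -3/2:15/8 = -4/5

[ZXQ]:[VBQ] = -4/5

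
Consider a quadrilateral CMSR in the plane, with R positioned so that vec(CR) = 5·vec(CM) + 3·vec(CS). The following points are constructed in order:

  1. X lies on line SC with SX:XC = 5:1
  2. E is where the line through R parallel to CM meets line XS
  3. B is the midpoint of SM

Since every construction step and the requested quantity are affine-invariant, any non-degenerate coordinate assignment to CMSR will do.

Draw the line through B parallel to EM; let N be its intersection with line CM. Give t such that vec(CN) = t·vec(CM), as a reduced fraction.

t = 2/3

Assign C = (0, 0), M = (1, 0), S = (0, 1), R = (5, 3) — the answer is frame-independent, so this choice is without loss of generality.
1. X lies on line SC with SX:XC = 5:1 ⇒ X = (0, 1/6)
2. E is where the line through R parallel to CM meets line XS ⇒ E = (0, 3)
3. B is the midpoint of SM ⇒ B = (1/2, 1/2)
through B parallel to EM: direction (1, -3); meets CM at N = (2/3, 0)
N = C + t·(M−C) with t = 2/3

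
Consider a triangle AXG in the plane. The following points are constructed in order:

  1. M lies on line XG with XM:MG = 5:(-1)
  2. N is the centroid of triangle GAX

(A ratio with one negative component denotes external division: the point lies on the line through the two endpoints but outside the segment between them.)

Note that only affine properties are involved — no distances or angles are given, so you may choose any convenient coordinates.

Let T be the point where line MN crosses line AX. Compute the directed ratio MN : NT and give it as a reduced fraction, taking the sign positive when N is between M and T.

Choose coordinates A = (0, 0), X = (1, 0), G = (0, 1).
1. M lies on line XG with XM:MG = 5:(-1) ⇒ M = (-1/4, 5/4)
2. N is the centroid of triangle GAX ⇒ N = (1/3, 1/3)
line MN meets AX at T = (6/11, 0)
N = M + t·(T−M) with t = 11/15, so MN:NT = 11/15:4/15

MN:NT = 11/4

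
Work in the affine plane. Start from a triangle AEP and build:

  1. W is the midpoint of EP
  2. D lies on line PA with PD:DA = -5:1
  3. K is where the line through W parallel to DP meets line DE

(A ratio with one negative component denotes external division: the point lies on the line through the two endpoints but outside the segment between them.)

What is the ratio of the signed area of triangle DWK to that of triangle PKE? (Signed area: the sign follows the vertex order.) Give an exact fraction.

Choose coordinates A = (0, 0), E = (1, 0), P = (0, 1).
1. W is the midpoint of EP ⇒ W = (1/2, 1/2)
2. D lies on line PA with PD:DA = -5:1 ⇒ D = (0, -1/4)
3. K is where the line through W parallel to DP meets line DE ⇒ K = (1/2, -1/8)
2·[DWK] = -5/16, 2·[PKE] = 5/8
[DWK]:[PKE] = -5/16:5/8 = -1/2

[DWK]:[PKE] = -1/2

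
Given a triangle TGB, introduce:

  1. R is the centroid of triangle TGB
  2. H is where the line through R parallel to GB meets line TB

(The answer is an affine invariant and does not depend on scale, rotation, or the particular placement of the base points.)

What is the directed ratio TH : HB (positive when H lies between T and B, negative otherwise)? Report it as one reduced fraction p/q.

Assign T = (0, 0), G = (1, 0), B = (0, 1) — the answer is frame-independent, so this choice is without loss of generality.
1. R is the centroid of triangle TGB ⇒ R = (1/3, 1/3)
2. H is where the line through R parallel to GB meets line TB ⇒ H = (0, 2/3)
H = T + t·(B−T) with t = 2/3, so TH:HB = t:(1−t) = 2/3:1/3

TH:HB = 2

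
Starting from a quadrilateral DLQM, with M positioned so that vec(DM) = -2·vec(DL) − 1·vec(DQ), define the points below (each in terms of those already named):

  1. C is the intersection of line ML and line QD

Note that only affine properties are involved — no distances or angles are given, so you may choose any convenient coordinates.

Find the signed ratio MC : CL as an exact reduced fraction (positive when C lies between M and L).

Set D = (0, 0), L = (1, 0), Q = (0, 1), M = (-2, -1); any affine frame gives the same invariant.
1. C is the intersection of line ML and line QD ⇒ C = (0, -1/3)
C = M + t·(L−M) with t = 2/3, so MC:CL = t:(1−t) = 2/3:1/3

MC:CL = 2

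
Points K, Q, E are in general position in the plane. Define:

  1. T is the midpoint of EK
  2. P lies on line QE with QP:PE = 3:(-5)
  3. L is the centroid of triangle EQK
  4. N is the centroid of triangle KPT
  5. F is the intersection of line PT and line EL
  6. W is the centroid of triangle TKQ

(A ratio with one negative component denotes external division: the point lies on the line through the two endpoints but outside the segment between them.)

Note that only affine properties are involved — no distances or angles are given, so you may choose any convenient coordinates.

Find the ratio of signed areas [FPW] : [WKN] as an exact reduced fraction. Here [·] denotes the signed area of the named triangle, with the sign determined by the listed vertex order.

Work in coordinates with K = (0, 0), Q = (1, 0), E = (0, 1).
1. T is the midpoint of EK ⇒ T = (0, 1/2)
2. P lies on line QE with QP:PE = 3:(-5) ⇒ P = (5/2, -3/2)
3. L is the centroid of triangle EQK ⇒ L = (1/3, 1/3)
4. N is the centroid of triangle KPT ⇒ N = (5/6, -1/3)
5. F is the intersection of line PT and line EL ⇒ F = (5/12, 1/6)
6. W is the centroid of triangle TKQ ⇒ W = (1/3, 1/6)
2·[FPW] = -5/36, 2·[WKN] = 1/4
[FPW]:[WKN] = -5/36:1/4 = -5/9

[FPW]:[WKN] = -5/9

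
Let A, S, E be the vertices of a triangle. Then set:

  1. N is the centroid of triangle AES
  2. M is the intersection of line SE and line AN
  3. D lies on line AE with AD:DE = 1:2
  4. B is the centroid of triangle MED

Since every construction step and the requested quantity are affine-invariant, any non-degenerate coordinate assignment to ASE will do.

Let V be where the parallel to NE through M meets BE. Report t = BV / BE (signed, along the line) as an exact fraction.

Work in coordinates with A = (0, 0), S = (1, 0), E = (0, 1).
1. N is the centroid of triangle AES ⇒ N = (1/3, 1/3)
2. M is the intersection of line SE and line AN ⇒ M = (1/2, 1/2)
3. D lies on line AE with AD:DE = 1:2 ⇒ D = (0, 1/3)
4. B is the centroid of triangle MED ⇒ B = (1/6, 11/18)
through M parallel to NE: direction (-1/3, 2/3); meets BE at V = (-3/2, 9/2)
V = B + t·(E−B) with t = 10

t = 10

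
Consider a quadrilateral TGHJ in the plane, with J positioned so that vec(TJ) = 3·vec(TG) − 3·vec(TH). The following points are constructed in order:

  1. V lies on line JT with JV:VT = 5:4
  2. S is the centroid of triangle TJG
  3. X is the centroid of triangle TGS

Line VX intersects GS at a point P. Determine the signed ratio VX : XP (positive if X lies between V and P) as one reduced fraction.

Work in coordinates with T = (0, 0), G = (1, 0), H = (0, 1), J = (3, -3).
1. V lies on line JT with JV:VT = 5:4 ⇒ V = (4/3, -4/3)
2. S is the centroid of triangle TJG ⇒ S = (4/3, -1)
3. X is the centroid of triangle TGS ⇒ X = (7/9, -1/3)
line VX meets GS at P = (29/18, -11/6)
X = V + t·(P−V) with t = -2, so VX:XP = -2:3

VX:XP = -2/3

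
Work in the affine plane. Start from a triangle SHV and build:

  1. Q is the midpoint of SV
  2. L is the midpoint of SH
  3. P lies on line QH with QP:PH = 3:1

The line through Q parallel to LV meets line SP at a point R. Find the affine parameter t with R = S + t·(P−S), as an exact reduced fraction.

t = 4/13

Assign S = (0, 0), H = (1, 0), V = (0, 1) — the answer is frame-independent, so this choice is without loss of generality.
1. Q is the midpoint of SV ⇒ Q = (0, 1/2)
2. L is the midpoint of SH ⇒ L = (1/2, 0)
3. P lies on line QH with QP:PH = 3:1 ⇒ P = (3/4, 1/8)
through Q parallel to LV: direction (-1/2, 1); meets SP at R = (3/13, 1/26)
R = S + t·(P−S) with t = 4/13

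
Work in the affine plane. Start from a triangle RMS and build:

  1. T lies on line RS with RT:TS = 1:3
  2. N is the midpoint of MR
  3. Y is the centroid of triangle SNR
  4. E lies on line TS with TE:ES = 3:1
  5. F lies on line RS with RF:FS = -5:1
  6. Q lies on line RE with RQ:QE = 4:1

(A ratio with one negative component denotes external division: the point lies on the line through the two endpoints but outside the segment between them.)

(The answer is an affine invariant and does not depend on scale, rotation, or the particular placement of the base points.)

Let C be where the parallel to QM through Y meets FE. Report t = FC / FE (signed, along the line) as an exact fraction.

t = 194/105

Work in coordinates with R = (0, 0), M = (1, 0), S = (0, 1).
1. T lies on line RS with RT:TS = 1:3 ⇒ T = (0, 1/4)
2. N is the midpoint of MR ⇒ N = (1/2, 0)
3. Y is the centroid of triangle SNR ⇒ Y = (1/6, 1/3)
4. E lies on line TS with TE:ES = 3:1 ⇒ E = (0, 13/16)
5. F lies on line RS with RF:FS = -5:1 ⇒ F = (0, 5/4)
6. Q lies on line RE with RQ:QE = 4:1 ⇒ Q = (0, 13/20)
through Y parallel to QM: direction (1, -13/20); meets FE at C = (0, 53/120)
C = F + t·(E−F) with t = 194/105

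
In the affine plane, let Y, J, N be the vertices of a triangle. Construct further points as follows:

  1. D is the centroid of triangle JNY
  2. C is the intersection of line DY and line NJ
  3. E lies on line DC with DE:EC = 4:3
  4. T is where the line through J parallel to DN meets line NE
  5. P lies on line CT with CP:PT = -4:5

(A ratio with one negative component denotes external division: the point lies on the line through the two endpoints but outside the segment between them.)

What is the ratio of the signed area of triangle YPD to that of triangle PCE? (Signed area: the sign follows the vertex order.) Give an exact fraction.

[YPD]:[PCE] = 14/3

Work in coordinates with Y = (0, 0), J = (1, 0), N = (0, 1).
1. D is the centroid of triangle JNY ⇒ D = (1/3, 1/3)
2. C is the intersection of line DY and line NJ ⇒ C = (1/2, 1/2)
3. E lies on line DC with DE:EC = 4:3 ⇒ E = (3/7, 3/7)
4. T is where the line through J parallel to DN meets line NE ⇒ T = (3/2, -1)
5. P lies on line CT with CP:PT = -4:5 ⇒ P = (-7/2, 13/2)
2·[YPD] = -10/3, 2·[PCE] = -5/7
[YPD]:[PCE] = -10/3:-5/7 = 14/3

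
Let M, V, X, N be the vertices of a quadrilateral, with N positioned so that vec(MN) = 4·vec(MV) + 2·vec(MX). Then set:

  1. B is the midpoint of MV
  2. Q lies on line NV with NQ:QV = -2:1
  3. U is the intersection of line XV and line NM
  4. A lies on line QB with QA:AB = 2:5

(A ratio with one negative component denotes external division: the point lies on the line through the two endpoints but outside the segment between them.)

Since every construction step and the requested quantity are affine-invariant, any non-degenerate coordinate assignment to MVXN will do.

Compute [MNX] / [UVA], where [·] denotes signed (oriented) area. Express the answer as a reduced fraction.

[MNX]:[UVA] = -42/13

Assign M = (0, 0), V = (1, 0), X = (0, 1), N = (4, 2) — the answer is frame-independent, so this choice is without loss of generality.
1. B is the midpoint of MV ⇒ B = (1/2, 0)
2. Q lies on line NV with NQ:QV = -2:1 ⇒ Q = (-2, -2)
3. U is the intersection of line XV and line NM ⇒ U = (2/3, 1/3)
4. A lies on line QB with QA:AB = 2:5 ⇒ A = (-9/7, -10/7)
2·[MNX] = 4, 2·[UVA] = -26/21
[MNX]:[UVA] = 4:-26/21 = -42/13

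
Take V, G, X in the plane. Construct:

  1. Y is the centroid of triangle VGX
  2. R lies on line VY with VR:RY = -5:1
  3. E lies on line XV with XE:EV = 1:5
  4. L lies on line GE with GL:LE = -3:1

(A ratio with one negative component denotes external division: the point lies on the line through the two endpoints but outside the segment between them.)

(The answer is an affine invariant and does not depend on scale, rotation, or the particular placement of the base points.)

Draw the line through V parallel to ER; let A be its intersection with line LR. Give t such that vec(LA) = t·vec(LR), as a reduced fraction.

Work in coordinates with V = (0, 0), G = (1, 0), X = (0, 1).
1. Y is the centroid of triangle VGX ⇒ Y = (1/3, 1/3)
2. R lies on line VY with VR:RY = -5:1 ⇒ R = (5/12, 5/12)
3. E lies on line XV with XE:EV = 1:5 ⇒ E = (0, 5/6)
4. L lies on line GE with GL:LE = -3:1 ⇒ L = (-1/2, 5/4)
through V parallel to ER: direction (5/12, -5/12); meets LR at A = (-35/4, 35/4)
A = L + t·(R−L) with t = -9

t = -9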